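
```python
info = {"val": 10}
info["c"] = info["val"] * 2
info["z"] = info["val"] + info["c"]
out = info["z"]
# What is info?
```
Trace:
  info={'val': 10}
  info={'val': 10, 'c': 20}
  info={'val': 10, 'c': 20, 'z': 30}
  info={'val': 10, 'c': 20, 'z': 30}, out=30

Final answer: {'val': 10, 'c': 20, 'z': 30}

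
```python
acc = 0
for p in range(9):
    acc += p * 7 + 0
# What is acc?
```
Trace:
  acc=0
  acc=0, p=0
  acc=7, p=1
  acc=21, p=2
  acc=42, p=3
  acc=70, p=4
  acc=105, p=5
  acc=147, p=6
  acc=196, p=7
  acc=252, p=8

Final answer: 252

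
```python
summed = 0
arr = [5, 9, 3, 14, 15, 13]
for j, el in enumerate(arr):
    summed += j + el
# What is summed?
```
Trace:
  summed=0
  summed=5, j=0, el=5
  summed=15, j=1, el=9
  summed=20, j=2, el=3
  summed=37, j=3, el=14
  summed=56, j=4, el=15
  summed=74, j=5, el=13

Final answer: 74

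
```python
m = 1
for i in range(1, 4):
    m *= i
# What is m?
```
Trace:
  m=1
  m=1, i=1
  m=2, i=2
  m=6, i=3

Final answer: 6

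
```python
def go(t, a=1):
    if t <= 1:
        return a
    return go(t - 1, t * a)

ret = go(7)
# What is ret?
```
Call trace:
go(t=7, a=1)
  go(t=6, a=7)
    go(t=5, a=42)
      go(t=4, a=210)
        go(t=3, a=840)
          go(t=2, a=2520)
            go(t=1, a=5040)
            -> return 5040
          -> return 5040
        -> return 5040
      -> return 5040
    -> return 5040
  -> return 5040
-> return 5040

Final answer: 5040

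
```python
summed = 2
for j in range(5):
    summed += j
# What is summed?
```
Trace:
  summed=2
  summed=2, j=0
  summed=3, j=1
  summed=5, j=2
  summed=8, j=3
  summed=12, j=4

Final answer: 12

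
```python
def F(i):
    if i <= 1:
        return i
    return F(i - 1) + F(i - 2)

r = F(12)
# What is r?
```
Call trace (a repeated sub-call is expanded the first time; later identical calls just restate its return value):
F(i=12)
  F(i=11)
    F(i=10)
      F(i=9)
        F(i=8)
          F(i=7)
            F(i=6)
              F(i=5)
                F(i=4)
                  F(i=3)
                    F(i=2)
                      F(i=1)
                      -> return 1
                      F(i=0)
                      -> return 0
                    -> return 1
                    F(i=1)
                    -> return 1
                  -> return 2
                  F(i=2) -> return 1  (same call as traced above)
                -> return 3
                F(i=3) -> return 2  (same call as traced above)
              -> return 5
              F(i=4) -> return 3  (same call as traced above)
            -> return 8
            F(i=5) -> return 5  (same call as traced above)
          -> return 13
          F(i=6) -> return 8  (same call as traced above)
        -> return 21
        F(i=7) -> return 13  (same call as traced above)
      -> return 34
      F(i=8) -> return 21  (same call as traced above)
    -> return 55
    F(i=9) -> return 34  (same call as traced above)
  -> return 89
  F(i=10) -> return 55  (same call as traced above)
-> return 144

Final answer: 144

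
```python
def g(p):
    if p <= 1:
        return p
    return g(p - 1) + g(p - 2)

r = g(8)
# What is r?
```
Call trace (a repeated sub-call is expanded the first time; later identical calls just restate its return value):
g(p=8)
  g(p=7)
    g(p=6)
      g(p=5)
        g(p=4)
          g(p=3)
            g(p=2)
              g(p=1)
              -> return 1
              g(p=0)
              -> return 0
            -> return 1
            g(p=1)
            -> return 1
          -> return 2
          g(p=2) -> return 1  (same call as traced above)
        -> return 3
        g(p=3) -> return 2  (same call as traced above)
      -> return 5
      g(p=4) -> return 3  (same call as traced above)
    -> return 8
    g(p=5) -> return 5  (same call as traced above)
  -> return 13
  g(p=6) -> return 8  (same call as traced above)
-> return 21

Final answer: 21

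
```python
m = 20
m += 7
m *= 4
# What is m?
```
Trace:
  m=20
  m=27
  m=108

Final answer: 108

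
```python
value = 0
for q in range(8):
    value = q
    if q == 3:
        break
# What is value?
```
Trace:
  value=0
  value=0, q=0
  value=1, q=1
  value=2, q=2
  value=3, q=3

Final answer: 3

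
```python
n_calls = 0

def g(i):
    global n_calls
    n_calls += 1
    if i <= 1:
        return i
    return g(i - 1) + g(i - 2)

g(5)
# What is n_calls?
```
Call trace (a repeated sub-call is expanded the first time; later identical calls just restate its return value):
g(i=5)
  g(i=4)
    g(i=3)
      g(i=2)
        g(i=1)
        -> return 1
        g(i=0)
        -> return 0
      -> return 1
      g(i=1)
      -> return 1
    -> return 2
    g(i=2) -> return 1  (same call as traced above)
  -> return 3
  g(i=3) -> return 2  (same call as traced above)
-> return 5

n_calls is incremented once per call, so count the calls in each subtree. Let C(i) = number of calls made by g(i).
C(0) = C(1) = 1 (base case, no recursion); C(i) = 1 + C(i - 1) + C(i - 2) otherwise.
C(2) = 1 + C(1) + C(0) = 1 + 1 + 1 = 3
C(3) = 1 + C(2) + C(1) = 1 + 3 + 1 = 5
C(4) = 1 + C(3) + C(2) = 1 + 5 + 3 = 9
C(5) = 1 + C(4) + C(3) = 1 + 9 + 5 = 15
n_calls = C(5) = 15

Final answer: 15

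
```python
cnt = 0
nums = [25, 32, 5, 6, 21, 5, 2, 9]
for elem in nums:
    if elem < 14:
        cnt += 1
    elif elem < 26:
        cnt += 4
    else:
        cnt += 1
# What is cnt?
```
Trace:
  cnt=0
  cnt=4, elem=25
  cnt=5, elem=32
  cnt=6, elem=5
  cnt=7, elem=6
  cnt=11, elem=21
  cnt=12, elem=5
  cnt=13, elem=2
  cnt=14, elem=9

Final answer: 14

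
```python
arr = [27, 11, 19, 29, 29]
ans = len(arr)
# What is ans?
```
Trace:
  arr=[27, 11, 19, 29, 29]
  arr=[27, 11, 19, 29, 29], ans=5

Final answer: 5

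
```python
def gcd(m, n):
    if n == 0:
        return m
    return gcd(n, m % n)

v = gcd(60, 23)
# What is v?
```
Call trace:
gcd(m=60, n=23)
  gcd(m=23, n=14)
    gcd(m=14, n=9)
      gcd(m=9, n=5)
        gcd(m=5, n=4)
          gcd(m=4, n=1)
            gcd(m=1, n=0)
            -> return 1
          -> return 1
        -> return 1
      -> return 1
    -> return 1
  -> return 1
-> return 1

Final answer: 1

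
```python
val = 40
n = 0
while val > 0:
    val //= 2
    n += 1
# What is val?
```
Trace:
  val=40
  val=40, n=0
  val=20, n=1
  val=10, n=2
  val=5, n=3
  val=2, n=4
  val=1, n=5
  val=0, n=6

Final answer: 0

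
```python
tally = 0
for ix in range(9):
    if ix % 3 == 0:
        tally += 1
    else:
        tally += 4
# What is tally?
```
Trace:
  tally=0
  tally=1, ix=0
  tally=5, ix=1
  tally=9, ix=2
  tally=10, ix=3
  tally=14, ix=4
  tally=18, ix=5
  tally=19, ix=6
  tally=23, ix=7
  tally=27, ix=8

Final answer: 27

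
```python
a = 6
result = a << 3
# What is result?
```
Trace:
  a=6
  a=6, result=48

Final answer: 48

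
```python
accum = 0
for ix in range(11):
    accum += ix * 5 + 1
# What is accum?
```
Trace:
  accum=0
  accum=1, ix=0
  accum=7, ix=1
  accum=18, ix=2
  accum=34, ix=3
  accum=55, ix=4
  accum=81, ix=5
  accum=112, ix=6
  accum=148, ix=7
  accum=189, ix=8
  accum=235, ix=9
  accum=286, ix=10

Final answer: 286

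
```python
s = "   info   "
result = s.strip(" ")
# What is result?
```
Trace:
  s='   info   '
  s='   info   ', result='info'

Final answer: 'info'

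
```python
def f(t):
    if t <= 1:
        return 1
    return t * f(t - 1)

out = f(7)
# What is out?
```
Call trace:
f(t=7)
  f(t=6)
    f(t=5)
      f(t=4)
        f(t=3)
          f(t=2)
            f(t=1)
            -> return 1
          -> return 2
        -> return 6
      -> return 24
    -> return 120
  -> return 720
-> return 5040

Final answer: 5040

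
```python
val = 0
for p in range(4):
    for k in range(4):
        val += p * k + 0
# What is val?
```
Trace:
  val=0
  val=0, p=0, k=0
  val=0, p=0, k=1
  val=0, p=0, k=2
  val=0, p=0, k=3
  val=0, p=1, k=0
  val=1, p=1, k=1
  val=3, p=1, k=2
  val=6, p=1, k=3
  val=6, p=2, k=0
  val=8, p=2, k=1
  val=12, p=2, k=2
  val=18, p=2, k=3
  val=18, p=3, k=0
  val=21, p=3, k=1
  val=27, p=3, k=2
  val=36, p=3, k=3

Final answer: 36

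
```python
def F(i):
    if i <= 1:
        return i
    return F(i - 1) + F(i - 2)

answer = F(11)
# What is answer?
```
Call trace (a repeated sub-call is expanded the first time; later identical calls just restate its return value):
F(i=11)
  F(i=10)
    F(i=9)
      F(i=8)
        F(i=7)
          F(i=6)
            F(i=5)
              F(i=4)
                F(i=3)
                  F(i=2)
                    F(i=1)
                    -> return 1
                    F(i=0)
                    -> return 0
                  -> return 1
                  F(i=1)
                  -> return 1
                -> return 2
                F(i=2) -> return 1  (same call as traced above)
              -> return 3
              F(i=3) -> return 2  (same call as traced above)
            -> return 5
            F(i=4) -> return 3  (same call as traced above)
          -> return 8
          F(i=5) -> return 5  (same call as traced above)
        -> return 13
        F(i=6) -> return 8  (same call as traced above)
      -> return 21
      F(i=7) -> return 13  (same call as traced above)
    -> return 34
    F(i=8) -> return 21  (same call as traced above)
  -> return 55
  F(i=9) -> return 34  (same call as traced above)
-> return 89

Final answer: 89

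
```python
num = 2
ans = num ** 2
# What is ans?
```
Trace:
  num=2
  num=2, ans=4

Final answer: 4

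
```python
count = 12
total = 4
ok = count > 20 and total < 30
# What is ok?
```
Trace:
  count=12
  count=12, total=4
  count=12, total=4, ok=False

Final answer: False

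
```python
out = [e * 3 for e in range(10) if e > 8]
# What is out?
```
Trace:
  e=0
  e=1
  e=2
  e=3
  e=4
  e=5
  e=6
  e=7
  e=8
  e=9
  out=[27]

Final answer: [27]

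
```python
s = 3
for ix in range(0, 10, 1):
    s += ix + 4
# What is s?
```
Trace:
  s=3
  s=7, ix=0
  s=12, ix=1
  s=18, ix=2
  s=25, ix=3
  s=33, ix=4
  s=42, ix=5
  s=52, ix=6
  s=63, ix=7
  s=75, ix=8
  s=88, ix=9

Final answer: 88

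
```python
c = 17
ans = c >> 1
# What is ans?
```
Trace:
  c=17
  c=17, ans=8

Final answer: 8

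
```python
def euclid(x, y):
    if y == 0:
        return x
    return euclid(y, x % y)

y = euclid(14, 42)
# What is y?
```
Call trace:
euclid(x=14, y=42)
  euclid(x=42, y=14)
    euclid(x=14, y=0)
    -> return 14
  -> return 14
-> return 14

Final answer: 14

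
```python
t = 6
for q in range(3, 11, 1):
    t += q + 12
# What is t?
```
Trace:
  t=6
  t=21, q=3
  t=37, q=4
  t=54, q=5
  t=72, q=6
  t=91, q=7
  t=111, q=8
  t=132, q=9
  t=154, q=10

Final answer: 154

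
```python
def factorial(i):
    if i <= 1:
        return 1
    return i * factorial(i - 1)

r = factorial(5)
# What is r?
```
Call trace:
factorial(i=5)
  factorial(i=4)
    factorial(i=3)
      factorial(i=2)
        factorial(i=1)
        -> return 1
      -> return 2
    -> return 6
  -> return 24
-> return 120

Final answer: 120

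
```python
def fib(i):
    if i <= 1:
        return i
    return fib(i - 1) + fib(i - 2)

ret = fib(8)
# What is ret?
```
Call trace (a repeated sub-call is expanded the first time; later identical calls just restate its return value):
fib(i=8)
  fib(i=7)
    fib(i=6)
      fib(i=5)
        fib(i=4)
          fib(i=3)
            fib(i=2)
              fib(i=1)
              -> return 1
              fib(i=0)
              -> return 0
            -> return 1
            fib(i=1)
            -> return 1
          -> return 2
          fib(i=2) -> return 1  (same call as traced above)
        -> return 3
        fib(i=3) -> return 2  (same call as traced above)
      -> return 5
      fib(i=4) -> return 3  (same call as traced above)
    -> return 8
    fib(i=5) -> return 5  (same call as traced above)
  -> return 13
  fib(i=6) -> return 8  (same call as traced above)
-> return 21

Final answer: 21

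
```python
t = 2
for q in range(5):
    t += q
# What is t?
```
Trace:
  t=2
  t=2, q=0
  t=3, q=1
  t=5, q=2
  t=8, q=3
  t=12, q=4

Final answer: 12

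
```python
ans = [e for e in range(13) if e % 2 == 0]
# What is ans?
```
Trace:
  e=0
  e=1
  e=2
  e=3
  e=4
  e=5
  e=6
  e=7
  e=8
  e=9
  e=10
  e=11
  e=12
  ans=[0, 2, 4, 6, 8, 10, 12]

Final answer: [0, 2, 4, 6, 8, 10, 12]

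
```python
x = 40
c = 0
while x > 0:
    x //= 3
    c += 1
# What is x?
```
Trace:
  x=40
  x=40, c=0
  x=13, c=1
  x=4, c=2
  x=1, c=3
  x=0, c=4

Final answer: 0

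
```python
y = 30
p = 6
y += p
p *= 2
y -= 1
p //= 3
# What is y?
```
Trace:
  y=30
  y=30, p=6
  y=36, p=6
  y=36, p=12
  y=35, p=12
  y=35, p=4

Final answer: 35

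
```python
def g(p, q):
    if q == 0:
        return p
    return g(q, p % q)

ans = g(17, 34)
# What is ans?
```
Call trace:
g(p=17, q=34)
  g(p=34, q=17)
    g(p=17, q=0)
    -> return 17
  -> return 17
-> return 17

Final answer: 17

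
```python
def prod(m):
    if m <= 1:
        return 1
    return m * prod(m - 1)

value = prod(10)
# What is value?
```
Call trace:
prod(m=10)
  prod(m=9)
    prod(m=8)
      prod(m=7)
        prod(m=6)
          prod(m=5)
            prod(m=4)
              prod(m=3)
                prod(m=2)
                  prod(m=1)
                  -> return 1
                -> return 2
              -> return 6
            -> return 24
          -> return 120
        -> return 720
      -> return 5040
    -> return 40320
  -> return 362880
-> return 3628800

Final answer: 3628800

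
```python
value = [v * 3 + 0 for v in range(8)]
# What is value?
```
Trace:
  v=0
  v=1
  v=2
  v=3
  v=4
  v=5
  v=6
  v=7
  value=[0, 3, 6, 9, 12, 15, 18, 21]

Final answer: [0, 3, 6, 9, 12, 15, 18, 21]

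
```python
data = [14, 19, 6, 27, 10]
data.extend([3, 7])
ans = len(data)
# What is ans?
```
Trace:
  data=[14, 19, 6, 27, 10]
  data=[14, 19, 6, 27, 10, 3, 7]
  data=[14, 19, 6, 27, 10, 3, 7], ans=7

Final answer: 7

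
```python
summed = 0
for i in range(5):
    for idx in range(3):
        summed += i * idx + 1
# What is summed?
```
Trace:
  summed=0
  summed=1, i=0, idx=0
  summed=2, i=0, idx=1
  summed=3, i=0, idx=2
  summed=4, i=1, idx=0
  summed=6, i=1, idx=1
  summed=9, i=1, idx=2
  summed=10, i=2, idx=0
  summed=13, i=2, idx=1
  summed=18, i=2, idx=2
  summed=19, i=3, idx=0
  summed=23, i=3, idx=1
  summed=30, i=3, idx=2
  summed=31, i=4, idx=0
  summed=36, i=4, idx=1
  summed=45, i=4, idx=2

Final answer: 45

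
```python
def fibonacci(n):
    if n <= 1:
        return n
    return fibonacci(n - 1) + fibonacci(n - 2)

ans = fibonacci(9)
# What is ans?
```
Call trace (a repeated sub-call is expanded the first time; later identical calls just restate its return value):
fibonacci(n=9)
  fibonacci(n=8)
    fibonacci(n=7)
      fibonacci(n=6)
        fibonacci(n=5)
          fibonacci(n=4)
            fibonacci(n=3)
              fibonacci(n=2)
                fibonacci(n=1)
                -> return 1
                fibonacci(n=0)
                -> return 0
              -> return 1
              fibonacci(n=1)
              -> return 1
            -> return 2
            fibonacci(n=2) -> return 1  (same call as traced above)
          -> return 3
          fibonacci(n=3) -> return 2  (same call as traced above)
        -> return 5
        fibonacci(n=4) -> return 3  (same call as traced above)
      -> return 8
      fibonacci(n=5) -> return 5  (same call as traced above)
    -> return 13
    fibonacci(n=6) -> return 8  (same call as traced above)
  -> return 21
  fibonacci(n=7) -> return 13  (same call as traced above)
-> return 34

Final answer: 34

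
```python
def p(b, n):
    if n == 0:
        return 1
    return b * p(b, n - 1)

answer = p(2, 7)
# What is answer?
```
Call trace:
p(b=2, n=7)
  p(b=2, n=6)
    p(b=2, n=5)
      p(b=2, n=4)
        p(b=2, n=3)
          p(b=2, n=2)
            p(b=2, n=1)
              p(b=2, n=0)
              -> return 1
            -> return 2
          -> return 4
        -> return 8
      -> return 16
    -> return 32
  -> return 64
-> return 128

Final answer: 128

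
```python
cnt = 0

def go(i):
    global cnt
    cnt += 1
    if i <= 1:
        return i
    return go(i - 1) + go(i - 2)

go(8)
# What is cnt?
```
Call trace (a repeated sub-call is expanded the first time; later identical calls just restate its return value):
go(i=8)
  go(i=7)
    go(i=6)
      go(i=5)
        go(i=4)
          go(i=3)
            go(i=2)
              go(i=1)
              -> return 1
              go(i=0)
              -> return 0
            -> return 1
            go(i=1)
            -> return 1
          -> return 2
          go(i=2) -> return 1  (same call as traced above)
        -> return 3
        go(i=3) -> return 2  (same call as traced above)
      -> return 5
      go(i=4) -> return 3  (same call as traced above)
    -> return 8
    go(i=5) -> return 5  (same call as traced above)
  -> return 13
  go(i=6) -> return 8  (same call as traced above)
-> return 21

cnt is incremented once per call, so count the calls in each subtree. Let C(i) = number of calls made by go(i).
C(0) = C(1) = 1 (base case, no recursion); C(i) = 1 + C(i - 1) + C(i - 2) otherwise.
C(2) = 1 + C(1) + C(0) = 1 + 1 + 1 = 3
C(3) = 1 + C(2) + C(1) = 1 + 3 + 1 = 5
C(4) = 1 + C(3) + C(2) = 1 + 5 + 3 = 9
C(5) = 1 + C(4) + C(3) = 1 + 9 + 5 = 15
C(6) = 1 + C(5) + C(4) = 1 + 15 + 9 = 25
C(7) = 1 + C(6) + C(5) = 1 + 25 + 15 = 41
C(8) = 1 + C(7) + C(6) = 1 + 41 + 25 = 67
cnt = C(8) = 67

Final answer: 67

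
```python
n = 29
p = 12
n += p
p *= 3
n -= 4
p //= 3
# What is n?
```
Trace:
  n=29
  n=29, p=12
  n=41, p=12
  n=41, p=36
  n=37, p=36
  n=37, p=12

Final answer: 37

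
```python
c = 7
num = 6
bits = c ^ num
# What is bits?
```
Trace:
  c=7
  c=7, num=6
  c=7, num=6, bits=1

Final answer: 1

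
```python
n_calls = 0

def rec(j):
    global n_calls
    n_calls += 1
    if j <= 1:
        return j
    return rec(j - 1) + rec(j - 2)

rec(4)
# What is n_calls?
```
Call trace (a repeated sub-call is expanded the first time; later identical calls just restate its return value):
rec(j=4)
  rec(j=3)
    rec(j=2)
      rec(j=1)
      -> return 1
      rec(j=0)
      -> return 0
    -> return 1
    rec(j=1)
    -> return 1
  -> return 2
  rec(j=2) -> return 1  (same call as traced above)
-> return 3

n_calls is incremented once per call, so count the calls in each subtree. Let C(j) = number of calls made by rec(j).
C(0) = C(1) = 1 (base case, no recursion); C(j) = 1 + C(j - 1) + C(j - 2) otherwise.
C(2) = 1 + C(1) + C(0) = 1 + 1 + 1 = 3
C(3) = 1 + C(2) + C(1) = 1 + 3 + 1 = 5
C(4) = 1 + C(3) + C(2) = 1 + 5 + 3 = 9
n_calls = C(4) = 9

Final answer: 9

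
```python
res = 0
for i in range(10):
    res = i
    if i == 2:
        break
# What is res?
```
Trace:
  res=0
  res=0, i=0
  res=1, i=1
  res=2, i=2

Final answer: 2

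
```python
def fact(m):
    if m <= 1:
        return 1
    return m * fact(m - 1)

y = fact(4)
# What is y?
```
Call trace:
fact(m=4)
  fact(m=3)
    fact(m=2)
      fact(m=1)
      -> return 1
    -> return 2
  -> return 6
-> return 24

Final answer: 24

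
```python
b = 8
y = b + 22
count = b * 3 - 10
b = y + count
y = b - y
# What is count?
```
Trace:
  b=8
  b=8, y=30
  b=8, y=30, count=14
  b=44, y=30, count=14
  b=44, y=14, count=14

Final answer: 14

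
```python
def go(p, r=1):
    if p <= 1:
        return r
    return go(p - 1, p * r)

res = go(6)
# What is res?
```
Call trace:
go(p=6, r=1)
  go(p=5, r=6)
    go(p=4, r=30)
      go(p=3, r=120)
        go(p=2, r=360)
          go(p=1, r=720)
          -> return 720
        -> return 720
      -> return 720
    -> return 720
  -> return 720
-> return 720

Final answer: 720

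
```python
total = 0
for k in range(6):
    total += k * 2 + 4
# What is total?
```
Trace:
  total=0
  total=4, k=0
  total=10, k=1
  total=18, k=2
  total=28, k=3
  total=40, k=4
  total=54, k=5

Final answer: 54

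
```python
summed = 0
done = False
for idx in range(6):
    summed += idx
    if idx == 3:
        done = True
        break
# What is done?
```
Trace:
  summed=0
  summed=0, done=False
  summed=0, done=False, idx=0
  summed=1, done=False, idx=1
  summed=3, done=False, idx=2
  summed=6, done=True, idx=3

Final answer: True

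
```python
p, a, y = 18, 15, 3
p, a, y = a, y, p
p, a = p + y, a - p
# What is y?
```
Trace:
  p=18, a=15, y=3
  p=15, a=3, y=18
  p=33, a=-12, y=18

Final answer: 18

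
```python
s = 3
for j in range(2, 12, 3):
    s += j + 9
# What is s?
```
Trace:
  s=3
  s=14, j=2
  s=28, j=5
  s=45, j=8
  s=65, j=11

Final answer: 65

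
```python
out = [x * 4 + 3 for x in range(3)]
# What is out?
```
Trace:
  x=0
  x=1
  x=2
  out=[3, 7, 11]

Final answer: [3, 7, 11]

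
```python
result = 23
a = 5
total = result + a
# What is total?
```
Trace:
  result=23
  result=23, a=5
  result=23, a=5, total=28

Final answer: 28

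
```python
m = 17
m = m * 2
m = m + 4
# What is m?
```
Trace:
  m=17
  m=34
  m=38

Final answer: 38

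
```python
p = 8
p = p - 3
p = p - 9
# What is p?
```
Trace:
  p=8
  p=5
  p=-4

Final answer: -4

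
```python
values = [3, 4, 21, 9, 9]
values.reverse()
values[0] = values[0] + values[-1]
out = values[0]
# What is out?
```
Trace:
  values=[3, 4, 21, 9, 9]
  values=[9, 9, 21, 4, 3]
  values=[12, 9, 21, 4, 3]
  values=[12, 9, 21, 4, 3], out=12

Final answer: 12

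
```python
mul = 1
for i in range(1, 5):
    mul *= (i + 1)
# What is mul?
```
Trace:
  mul=1
  mul=2, i=1
  mul=6, i=2
  mul=24, i=3
  mul=120, i=4

Final answer: 120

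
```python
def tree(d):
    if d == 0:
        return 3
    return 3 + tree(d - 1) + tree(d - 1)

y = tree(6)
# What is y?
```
Call trace (a repeated sub-call is expanded the first time; later identical calls just restate its return value):
tree(d=6)
  tree(d=5)
    tree(d=4)
      tree(d=3)
        tree(d=2)
          tree(d=1)
            tree(d=0)
            -> return 3
            tree(d=0)
            -> return 3
          -> return 9
          tree(d=1) -> return 9  (same call as traced above)
        -> return 21
        tree(d=2) -> return 21  (same call as traced above)
      -> return 45
      tree(d=3) -> return 45  (same call as traced above)
    -> return 93
    tree(d=4) -> return 93  (same call as traced above)
  -> return 189
  tree(d=5) -> return 189  (same call as traced above)
-> return 381

Final answer: 381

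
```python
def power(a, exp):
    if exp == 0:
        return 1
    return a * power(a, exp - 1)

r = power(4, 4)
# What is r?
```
Call trace:
power(a=4, exp=4)
  power(a=4, exp=3)
    power(a=4, exp=2)
      power(a=4, exp=1)
        power(a=4, exp=0)
        -> return 1
      -> return 4
    -> return 16
  -> return 64
-> return 256

Final answer: 256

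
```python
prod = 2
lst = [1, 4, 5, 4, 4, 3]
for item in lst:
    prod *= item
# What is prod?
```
Trace:
  prod=2
  prod=2, item=1
  prod=8, item=4
  prod=40, item=5
  prod=160, item=4
  prod=640, item=4
  prod=1920, item=3

Final answer: 1920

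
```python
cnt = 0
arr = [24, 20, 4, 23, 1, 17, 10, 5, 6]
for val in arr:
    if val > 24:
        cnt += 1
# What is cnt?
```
Trace:
  cnt=0
  cnt=0, val=24
  cnt=0, val=20
  cnt=0, val=4
  cnt=0, val=23
  cnt=0, val=1
  cnt=0, val=17
  cnt=0, val=10
  cnt=0, val=5
  cnt=0, val=6

Final answer: 0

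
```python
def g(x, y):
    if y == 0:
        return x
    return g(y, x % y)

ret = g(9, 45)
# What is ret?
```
Call trace:
g(x=9, y=45)
  g(x=45, y=9)
    g(x=9, y=0)
    -> return 9
  -> return 9
-> return 9

Final answer: 9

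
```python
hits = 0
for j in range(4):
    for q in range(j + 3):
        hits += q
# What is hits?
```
Trace:
  hits=0
  hits=0, j=0, q=0
  hits=1, j=0, q=1
  hits=3, j=0, q=2
  hits=3, j=1, q=0
  hits=4, j=1, q=1
  hits=6, j=1, q=2
  hits=9, j=1, q=3
  hits=9, j=2, q=0
  hits=10, j=2, q=1
  hits=12, j=2, q=2
  hits=15, j=2, q=3
  hits=19, j=2, q=4
  hits=19, j=3, q=0
  hits=20, j=3, q=1
  hits=22, j=3, q=2
  hits=25, j=3, q=3
  hits=29, j=3, q=4
  hits=34, j=3, q=5

Final answer: 34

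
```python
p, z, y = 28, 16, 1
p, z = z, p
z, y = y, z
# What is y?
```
Trace:
  p=28, z=16, y=1
  p=16, z=28, y=1
  p=16, z=1, y=28

Final answer: 28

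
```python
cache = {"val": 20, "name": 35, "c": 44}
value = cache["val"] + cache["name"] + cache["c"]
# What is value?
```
Trace:
  cache={'val': 20, 'name': 35, 'c': 44}
  cache={'val': 20, 'name': 35, 'c': 44}, value=99

Final answer: 99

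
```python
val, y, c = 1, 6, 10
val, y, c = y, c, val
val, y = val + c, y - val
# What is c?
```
Trace:
  val=1, y=6, c=10
  val=6, y=10, c=1
  val=7, y=4, c=1

Final answer: 1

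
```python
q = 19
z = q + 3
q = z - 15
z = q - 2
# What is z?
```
Trace:
  q=19
  q=19, z=22
  q=7, z=22
  q=7, z=5

Final answer: 5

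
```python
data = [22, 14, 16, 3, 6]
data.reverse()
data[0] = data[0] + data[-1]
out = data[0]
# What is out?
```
Trace:
  data=[22, 14, 16, 3, 6]
  data=[6, 3, 16, 14, 22]
  data=[28, 3, 16, 14, 22]
  data=[28, 3, 16, 14, 22], out=28

Final answer: 28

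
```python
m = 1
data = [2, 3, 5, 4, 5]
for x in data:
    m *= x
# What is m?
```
Trace:
  m=1
  m=2, x=2
  m=6, x=3
  m=30, x=5
  m=120, x=4
  m=600, x=5

Final answer: 600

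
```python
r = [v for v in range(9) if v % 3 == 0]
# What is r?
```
Trace:
  v=0
  v=1
  v=2
  v=3
  v=4
  v=5
  v=6
  v=7
  v=8
  r=[0, 3, 6]

Final answer: [0, 3, 6]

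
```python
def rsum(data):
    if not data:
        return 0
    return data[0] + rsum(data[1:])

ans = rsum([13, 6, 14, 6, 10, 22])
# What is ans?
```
Call trace:
rsum(data=[13, 6, 14, 6, 10, 22])
  rsum(data=[6, 14, 6, 10, 22])
    rsum(data=[14, 6, 10, 22])
      rsum(data=[6, 10, 22])
        rsum(data=[10, 22])
          rsum(data=[22])
            rsum(data=[])
            -> return 0
          -> return 22
        -> return 32
      -> return 38
    -> return 52
  -> return 58
-> return 71

Final answer: 71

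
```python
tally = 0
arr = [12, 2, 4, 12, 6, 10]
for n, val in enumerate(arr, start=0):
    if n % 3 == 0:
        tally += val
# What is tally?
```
Trace:
  tally=0
  tally=12, n=0, val=12
  tally=12, n=1, val=2
  tally=12, n=2, val=4
  tally=24, n=3, val=12
  tally=24, n=4, val=6
  tally=24, n=5, val=10

Final answer: 24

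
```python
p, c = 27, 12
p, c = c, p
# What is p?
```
Trace:
  p=27, c=12
  p=12, c=27

Final answer: 12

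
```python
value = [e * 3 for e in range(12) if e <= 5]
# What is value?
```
Trace:
  e=0
  e=1
  e=2
  e=3
  e=4
  e=5
  e=6
  e=7
  e=8
  e=9
  e=10
  e=11
  value=[0, 3, 6, 9, 12, 15]

Final answer: [0, 3, 6, 9, 12, 15]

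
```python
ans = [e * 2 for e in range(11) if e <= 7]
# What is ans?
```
Trace:
  e=0
  e=1
  e=2
  e=3
  e=4
  e=5
  e=6
  e=7
  e=8
  e=9
  e=10
  ans=[0, 2, 4, 6, 8, 10, 12, 14]

Final answer: [0, 2, 4, 6, 8, 10, 12, 14]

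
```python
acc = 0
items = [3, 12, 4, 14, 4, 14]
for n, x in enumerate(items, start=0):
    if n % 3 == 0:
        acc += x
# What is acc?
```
Trace:
  acc=0
  acc=3, n=0, x=3
  acc=3, n=1, x=12
  acc=3, n=2, x=4
  acc=17, n=3, x=14
  acc=17, n=4, x=4
  acc=17, n=5, x=14

Final answer: 17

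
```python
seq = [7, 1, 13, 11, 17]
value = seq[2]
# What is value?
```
Trace:
  seq=[7, 1, 13, 11, 17]
  seq=[7, 1, 13, 11, 17], value=13

Final answer: 13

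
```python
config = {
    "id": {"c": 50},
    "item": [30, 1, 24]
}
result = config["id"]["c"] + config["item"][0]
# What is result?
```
Trace:
  config={'id': {'c': 50}, 'item': [30, 1, 24]}
  config={'id': {'c': 50}, 'item': [30, 1, 24]}, result=80

Final answer: 80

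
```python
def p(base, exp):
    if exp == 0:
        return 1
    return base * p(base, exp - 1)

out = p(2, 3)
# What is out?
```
Call trace:
p(base=2, exp=3)
  p(base=2, exp=2)
    p(base=2, exp=1)
      p(base=2, exp=0)
      -> return 1
    -> return 2
  -> return 4
-> return 8

Final answer: 8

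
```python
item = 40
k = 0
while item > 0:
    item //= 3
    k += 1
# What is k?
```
Trace:
  item=40
  item=40, k=0
  item=13, k=1
  item=4, k=2
  item=1, k=3
  item=0, k=4

Final answer: 4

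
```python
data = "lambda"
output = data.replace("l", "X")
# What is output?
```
Trace:
  data='lambda'
  data='lambda', output='Xambda'

Final answer: 'Xambda'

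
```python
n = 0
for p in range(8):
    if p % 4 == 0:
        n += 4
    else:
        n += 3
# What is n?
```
Trace:
  n=0
  n=4, p=0
  n=7, p=1
  n=10, p=2
  n=13, p=3
  n=17, p=4
  n=20, p=5
  n=23, p=6
  n=26, p=7

Final answer: 26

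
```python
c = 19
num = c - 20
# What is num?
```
Trace:
  c=19
  c=19, num=-1

Final answer: -1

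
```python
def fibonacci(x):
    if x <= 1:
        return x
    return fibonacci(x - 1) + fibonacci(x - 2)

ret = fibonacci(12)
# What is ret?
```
Call trace (a repeated sub-call is expanded the first time; later identical calls just restate its return value):
fibonacci(x=12)
  fibonacci(x=11)
    fibonacci(x=10)
      fibonacci(x=9)
        fibonacci(x=8)
          fibonacci(x=7)
            fibonacci(x=6)
              fibonacci(x=5)
                fibonacci(x=4)
                  fibonacci(x=3)
                    fibonacci(x=2)
                      fibonacci(x=1)
                      -> return 1
                      fibonacci(x=0)
                      -> return 0
                    -> return 1
                    fibonacci(x=1)
                    -> return 1
                  -> return 2
                  fibonacci(x=2) -> return 1  (same call as traced above)
                -> return 3
                fibonacci(x=3) -> return 2  (same call as traced above)
              -> return 5
              fibonacci(x=4) -> return 3  (same call as traced above)
            -> return 8
            fibonacci(x=5) -> return 5  (same call as traced above)
          -> return 13
          fibonacci(x=6) -> return 8  (same call as traced above)
        -> return 21
        fibonacci(x=7) -> return 13  (same call as traced above)
      -> return 34
      fibonacci(x=8) -> return 21  (same call as traced above)
    -> return 55
    fibonacci(x=9) -> return 34  (same call as traced above)
  -> return 89
  fibonacci(x=10) -> return 55  (same call as traced above)
-> return 144

Final answer: 144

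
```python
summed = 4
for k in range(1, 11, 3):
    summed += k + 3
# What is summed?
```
Trace:
  summed=4
  summed=8, k=1
  summed=15, k=4
  summed=25, k=7
  summed=38, k=10

Final answer: 38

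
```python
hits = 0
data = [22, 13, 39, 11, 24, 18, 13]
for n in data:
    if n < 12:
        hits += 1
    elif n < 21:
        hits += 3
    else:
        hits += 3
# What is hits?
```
Trace:
  hits=0
  hits=3, n=22
  hits=6, n=13
  hits=9, n=39
  hits=10, n=11
  hits=13, n=24
  hits=16, n=18
  hits=19, n=13

Final answer: 19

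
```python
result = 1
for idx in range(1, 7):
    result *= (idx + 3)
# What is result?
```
Trace:
  result=1
  result=4, idx=1
  result=20, idx=2
  result=120, idx=3
  result=840, idx=4
  result=6720, idx=5
  result=60480, idx=6

Final answer: 60480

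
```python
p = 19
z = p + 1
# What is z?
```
Trace:
  p=19
  p=19, z=20

Final answer: 20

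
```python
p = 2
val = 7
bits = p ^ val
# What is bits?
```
Trace:
  p=2
  p=2, val=7
  p=2, val=7, bits=5

Final answer: 5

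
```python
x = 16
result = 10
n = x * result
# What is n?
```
Trace:
  x=16
  x=16, result=10
  x=16, result=10, n=160

Final answer: 160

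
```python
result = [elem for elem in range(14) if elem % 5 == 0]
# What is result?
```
Trace:
  elem=0
  elem=1
  elem=2
  elem=3
  elem=4
  elem=5
  elem=6
  elem=7
  elem=8
  elem=9
  elem=10
  elem=11
  elem=12
  elem=13
  result=[0, 5, 10]

Final answer: [0, 5, 10]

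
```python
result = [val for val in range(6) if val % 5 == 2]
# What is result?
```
Trace:
  val=0
  val=1
  val=2
  val=3
  val=4
  val=5
  result=[2]

Final answer: [2]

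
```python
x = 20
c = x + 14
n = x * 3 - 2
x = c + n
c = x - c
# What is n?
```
Trace:
  x=20
  x=20, c=34
  x=20, c=34, n=58
  x=92, c=34, n=58
  x=92, c=58, n=58

Final answer: 58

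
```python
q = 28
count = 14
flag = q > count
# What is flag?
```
Trace:
  q=28
  q=28, count=14
  q=28, count=14, flag=True

Final answer: True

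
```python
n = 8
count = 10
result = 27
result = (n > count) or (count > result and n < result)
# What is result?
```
Trace:
  n=8
  n=8, count=10
  n=8, count=10, result=27
  n=8, count=10, result=False

Final answer: False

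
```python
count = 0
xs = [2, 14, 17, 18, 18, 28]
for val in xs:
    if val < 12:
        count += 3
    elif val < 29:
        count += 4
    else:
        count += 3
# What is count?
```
Trace:
  count=0
  count=3, val=2
  count=7, val=14
  count=11, val=17
  count=15, val=18
  count=19, val=18
  count=23, val=28

Final answer: 23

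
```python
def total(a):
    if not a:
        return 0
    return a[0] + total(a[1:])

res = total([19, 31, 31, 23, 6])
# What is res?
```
Call trace:
total(a=[19, 31, 31, 23, 6])
  total(a=[31, 31, 23, 6])
    total(a=[31, 23, 6])
      total(a=[23, 6])
        total(a=[6])
          total(a=[])
          -> return 0
        -> return 6
      -> return 29
    -> return 60
  -> return 91
-> return 110

Final answer: 110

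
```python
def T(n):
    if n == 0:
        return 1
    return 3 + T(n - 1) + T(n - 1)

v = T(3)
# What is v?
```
Call trace (a repeated sub-call is expanded the first time; later identical calls just restate its return value):
T(n=3)
  T(n=2)
    T(n=1)
      T(n=0)
      -> return 1
      T(n=0)
      -> return 1
    -> return 5
    T(n=1) -> return 5  (same call as traced above)
  -> return 13
  T(n=2) -> return 13  (same call as traced above)
-> return 29

Final answer: 29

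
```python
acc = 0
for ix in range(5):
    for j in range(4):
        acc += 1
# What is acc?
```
Trace:
  acc=0
  acc=1, ix=0, j=0
  acc=2, ix=0, j=1
  acc=3, ix=0, j=2
  acc=4, ix=0, j=3
  acc=5, ix=1, j=0
  acc=6, ix=1, j=1
  acc=7, ix=1, j=2
  acc=8, ix=1, j=3
  acc=9, ix=2, j=0
  acc=10, ix=2, j=1
  acc=11, ix=2, j=2
  acc=12, ix=2, j=3
  acc=13, ix=3, j=0
  acc=14, ix=3, j=1
  acc=15, ix=3, j=2
  acc=16, ix=3, j=3
  acc=17, ix=4, j=0
  acc=18, ix=4, j=1
  acc=19, ix=4, j=2
  acc=20, ix=4, j=3

Final answer: 20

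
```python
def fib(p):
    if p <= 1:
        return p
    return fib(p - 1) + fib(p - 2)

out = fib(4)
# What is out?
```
Call trace (a repeated sub-call is expanded the first time; later identical calls just restate its return value):
fib(p=4)
  fib(p=3)
    fib(p=2)
      fib(p=1)
      -> return 1
      fib(p=0)
      -> return 0
    -> return 1
    fib(p=1)
    -> return 1
  -> return 2
  fib(p=2) -> return 1  (same call as traced above)
-> return 3

Final answer: 3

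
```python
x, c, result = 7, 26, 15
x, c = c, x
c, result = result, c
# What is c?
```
Trace:
  x=7, c=26, result=15
  x=26, c=7, result=15
  x=26, c=15, result=7

Final answer: 15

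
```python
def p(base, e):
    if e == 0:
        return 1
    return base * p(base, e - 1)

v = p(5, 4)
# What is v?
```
Call trace:
p(base=5, e=4)
  p(base=5, e=3)
    p(base=5, e=2)
      p(base=5, e=1)
        p(base=5, e=0)
        -> return 1
      -> return 5
    -> return 25
  -> return 125
-> return 625

Final answer: 625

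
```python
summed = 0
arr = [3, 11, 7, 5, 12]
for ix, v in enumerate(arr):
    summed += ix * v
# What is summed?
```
Trace:
  summed=0
  summed=0, ix=0, v=3
  summed=11, ix=1, v=11
  summed=25, ix=2, v=7
  summed=40, ix=3, v=5
  summed=88, ix=4, v=12

Final answer: 88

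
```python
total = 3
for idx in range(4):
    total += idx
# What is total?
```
Trace:
  total=3
  total=3, idx=0
  total=4, idx=1
  total=6, idx=2
  total=9, idx=3

Final answer: 9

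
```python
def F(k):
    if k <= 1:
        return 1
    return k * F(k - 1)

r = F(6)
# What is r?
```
Call trace:
F(k=6)
  F(k=5)
    F(k=4)
      F(k=3)
        F(k=2)
          F(k=1)
          -> return 1
        -> return 2
      -> return 6
    -> return 24
  -> return 120
-> return 720

Final answer: 720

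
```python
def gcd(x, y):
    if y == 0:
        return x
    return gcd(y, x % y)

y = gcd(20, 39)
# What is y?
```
Call trace:
gcd(x=20, y=39)
  gcd(x=39, y=20)
    gcd(x=20, y=19)
      gcd(x=19, y=1)
        gcd(x=1, y=0)
        -> return 1
      -> return 1
    -> return 1
  -> return 1
-> return 1

Final answer: 1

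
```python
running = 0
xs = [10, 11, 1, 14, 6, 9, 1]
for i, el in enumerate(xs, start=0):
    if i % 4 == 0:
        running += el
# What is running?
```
Trace:
  running=0
  running=10, i=0, el=10
  running=10, i=1, el=11
  running=10, i=2, el=1
  running=10, i=3, el=14
  running=16, i=4, el=6
  running=16, i=5, el=9
  running=16, i=6, el=1

Final answer: 16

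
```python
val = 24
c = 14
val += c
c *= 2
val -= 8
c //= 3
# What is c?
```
Trace:
  val=24
  val=24, c=14
  val=38, c=14
  val=38, c=28
  val=30, c=28
  val=30, c=9

Final answer: 9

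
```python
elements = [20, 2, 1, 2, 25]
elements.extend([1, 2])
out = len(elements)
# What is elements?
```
Trace:
  elements=[20, 2, 1, 2, 25]
  elements=[20, 2, 1, 2, 25, 1, 2]
  elements=[20, 2, 1, 2, 25, 1, 2], out=7

Final answer: [20, 2, 1, 2, 25, 1, 2]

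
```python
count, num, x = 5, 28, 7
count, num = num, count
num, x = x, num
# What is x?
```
Trace:
  count=5, num=28, x=7
  count=28, num=5, x=7
  count=28, num=7, x=5

Final answer: 5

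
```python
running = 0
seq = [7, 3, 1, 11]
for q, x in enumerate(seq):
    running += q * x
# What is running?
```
Trace:
  running=0
  running=0, q=0, x=7
  running=3, q=1, x=3
  running=5, q=2, x=1
  running=38, q=3, x=11

Final answer: 38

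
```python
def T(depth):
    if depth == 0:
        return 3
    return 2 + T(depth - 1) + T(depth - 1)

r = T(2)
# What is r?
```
Call trace (a repeated sub-call is expanded the first time; later identical calls just restate its return value):
T(depth=2)
  T(depth=1)
    T(depth=0)
    -> return 3
    T(depth=0)
    -> return 3
  -> return 8
  T(depth=1) -> return 8  (same call as traced above)
-> return 18

Final answer: 18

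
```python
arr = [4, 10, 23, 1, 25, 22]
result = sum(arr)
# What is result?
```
Trace:
  arr=[4, 10, 23, 1, 25, 22]
  arr=[4, 10, 23, 1, 25, 22], result=85

Final answer: 85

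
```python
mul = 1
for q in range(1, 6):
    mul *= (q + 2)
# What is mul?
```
Trace:
  mul=1
  mul=3, q=1
  mul=12, q=2
  mul=60, q=3
  mul=360, q=4
  mul=2520, q=5

Final answer: 2520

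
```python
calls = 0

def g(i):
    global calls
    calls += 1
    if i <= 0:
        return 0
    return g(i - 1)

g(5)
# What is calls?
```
Call trace:
g(i=5)
  g(i=4)
    g(i=3)
      g(i=2)
        g(i=1)
          g(i=0)
          -> return 0
        -> return 0
      -> return 0
    -> return 0
  -> return 0
-> return 0

calls is incremented once per call. g is entered once for each i = 5, 4, 3, 2, 1, 0 (the i <= 0 call returns without recursing), i.e. 5 + 1 calls.
calls = 6

Final answer: 6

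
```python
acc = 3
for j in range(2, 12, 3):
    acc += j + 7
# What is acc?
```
Trace:
  acc=3
  acc=12, j=2
  acc=24, j=5
  acc=39, j=8
  acc=57, j=11

Final answer: 57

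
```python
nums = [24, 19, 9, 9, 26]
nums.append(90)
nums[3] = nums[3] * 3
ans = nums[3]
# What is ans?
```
Trace:
  nums=[24, 19, 9, 9, 26]
  nums=[24, 19, 9, 9, 26, 90]
  nums=[24, 19, 9, 27, 26, 90]
  nums=[24, 19, 9, 27, 26, 90], ans=27

Final answer: 27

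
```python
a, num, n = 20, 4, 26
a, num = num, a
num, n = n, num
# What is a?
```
Trace:
  a=20, num=4, n=26
  a=4, num=20, n=26
  a=4, num=26, n=20

Final answer: 4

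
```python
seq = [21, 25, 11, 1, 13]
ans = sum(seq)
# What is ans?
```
Trace:
  seq=[21, 25, 11, 1, 13]
  seq=[21, 25, 11, 1, 13], ans=71

Final answer: 71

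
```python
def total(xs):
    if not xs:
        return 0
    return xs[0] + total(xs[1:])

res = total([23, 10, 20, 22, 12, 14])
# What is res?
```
Call trace:
total(xs=[23, 10, 20, 22, 12, 14])
  total(xs=[10, 20, 22, 12, 14])
    total(xs=[20, 22, 12, 14])
      total(xs=[22, 12, 14])
        total(xs=[12, 14])
          total(xs=[14])
            total(xs=[])
            -> return 0
          -> return 14
        -> return 26
      -> return 48
    -> return 68
  -> return 78
-> return 101

Final answer: 101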